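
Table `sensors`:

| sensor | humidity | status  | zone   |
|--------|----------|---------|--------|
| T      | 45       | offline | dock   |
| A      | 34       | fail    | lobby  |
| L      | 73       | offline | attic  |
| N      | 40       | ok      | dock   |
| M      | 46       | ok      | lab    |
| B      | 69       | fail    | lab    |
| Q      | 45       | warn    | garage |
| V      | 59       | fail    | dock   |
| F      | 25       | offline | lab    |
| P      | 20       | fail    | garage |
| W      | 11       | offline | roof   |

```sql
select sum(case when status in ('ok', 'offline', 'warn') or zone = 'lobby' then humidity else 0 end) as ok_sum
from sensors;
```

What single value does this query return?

sensor=T: ✓ → 45
sensor=A: ✓ → 34
sensor=L: ✓ → 73
sensor=N: ✓ → 40
sensor=M: ✓ → 46
sensor=B: ✗
sensor=Q: ✓ → 45
sensor=V: ✗
sensor=F: ✓ → 25
sensor=P: ✗
sensor=W: ✓ → 11
ok_sum = 45 + 34 + 73 + 40 + 46 + 45 + 25 + 11 = 319

319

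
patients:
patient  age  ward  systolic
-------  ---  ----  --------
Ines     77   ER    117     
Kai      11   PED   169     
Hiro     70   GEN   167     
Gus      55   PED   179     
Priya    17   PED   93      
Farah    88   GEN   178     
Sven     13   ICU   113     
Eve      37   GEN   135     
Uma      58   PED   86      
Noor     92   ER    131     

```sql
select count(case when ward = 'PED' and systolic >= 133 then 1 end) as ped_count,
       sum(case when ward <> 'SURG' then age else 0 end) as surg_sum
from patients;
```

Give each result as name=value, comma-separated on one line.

ped_count=2, surg_sum=518

[ped_count: ward = 'PED' and systolic >= 133]
patient=Ines: ✗
patient=Kai: ✓ → 1
patient=Hiro: ✗
patient=Gus: ✓ → 1
patient=Priya: ✗
patient=Farah: ✗
patient=Sven: ✗
patient=Eve: ✗
patient=Uma: ✗
patient=Noor: ✗
ped_count = COUNT(1, 1) = 2
—
[surg_sum: ward <> 'SURG']
patient=Ines: ✓ → 77
patient=Kai: ✓ → 11
patient=Hiro: ✓ → 70
patient=Gus: ✓ → 55
patient=Priya: ✓ → 17
patient=Farah: ✓ → 88
patient=Sven: ✓ → 13
patient=Eve: ✓ → 37
patient=Uma: ✓ → 58
patient=Noor: ✓ → 92
surg_sum = 77 + 11 + 70 + 55 + 17 + 88 + 13 + 37 + 58 + 92 = 518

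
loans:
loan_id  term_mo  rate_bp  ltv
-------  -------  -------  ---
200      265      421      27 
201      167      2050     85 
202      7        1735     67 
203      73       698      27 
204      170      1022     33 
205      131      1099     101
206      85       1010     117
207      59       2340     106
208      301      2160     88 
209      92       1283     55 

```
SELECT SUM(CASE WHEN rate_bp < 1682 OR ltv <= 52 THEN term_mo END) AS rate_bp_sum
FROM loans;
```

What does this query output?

816

loan_id=200: ✓ → 265
loan_id=201: ✗
loan_id=202: ✗
loan_id=203: ✓ → 73
loan_id=204: ✓ → 170
loan_id=205: ✓ → 131
loan_id=206: ✓ → 85
loan_id=207: ✗
loan_id=208: ✗
loan_id=209: ✓ → 92
rate_bp_sum = 265 + 73 + 170 + 131 + 85 + 92 = 816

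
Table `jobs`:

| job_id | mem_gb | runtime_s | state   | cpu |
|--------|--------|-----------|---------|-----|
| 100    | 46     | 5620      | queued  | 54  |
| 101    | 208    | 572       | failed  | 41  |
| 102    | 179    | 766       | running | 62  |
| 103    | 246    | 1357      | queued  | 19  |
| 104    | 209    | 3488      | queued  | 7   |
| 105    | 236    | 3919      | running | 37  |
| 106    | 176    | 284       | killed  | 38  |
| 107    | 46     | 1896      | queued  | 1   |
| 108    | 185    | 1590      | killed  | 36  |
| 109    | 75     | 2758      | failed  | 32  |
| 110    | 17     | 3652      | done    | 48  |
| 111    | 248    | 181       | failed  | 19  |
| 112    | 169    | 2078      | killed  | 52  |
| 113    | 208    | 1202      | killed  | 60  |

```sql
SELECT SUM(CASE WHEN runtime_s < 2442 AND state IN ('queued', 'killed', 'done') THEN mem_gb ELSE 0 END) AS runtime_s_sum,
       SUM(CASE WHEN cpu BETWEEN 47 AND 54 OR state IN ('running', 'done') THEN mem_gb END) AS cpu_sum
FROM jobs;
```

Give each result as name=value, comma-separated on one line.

[runtime_s_sum: runtime_s < 2442 AND state IN ('queued', 'killed', 'done')]
job_id=100: ✗
job_id=101: ✗
job_id=102: ✗
job_id=103: ✓ → 246
job_id=104: ✗
job_id=105: ✗
job_id=106: ✓ → 176
job_id=107: ✓ → 46
job_id=108: ✓ → 185
job_id=109: ✗
job_id=110: ✗
job_id=111: ✗
job_id=112: ✓ → 169
job_id=113: ✓ → 208
runtime_s_sum = 246 + 176 + 46 + 185 + 169 + 208 = 1030
—
[cpu_sum: cpu BETWEEN 47 AND 54 OR state IN ('running', 'done')]
job_id=100: ✓ → 46
job_id=101: ✗
job_id=102: ✓ → 179
job_id=103: ✗
job_id=104: ✗
job_id=105: ✓ → 236
job_id=106: ✗
job_id=107: ✗
job_id=108: ✗
job_id=109: ✗
job_id=110: ✓ → 17
job_id=111: ✗
job_id=112: ✓ → 169
job_id=113: ✗
cpu_sum = 46 + 179 + 236 + 17 + 169 = 647

runtime_s_sum=1030, cpu_sum=647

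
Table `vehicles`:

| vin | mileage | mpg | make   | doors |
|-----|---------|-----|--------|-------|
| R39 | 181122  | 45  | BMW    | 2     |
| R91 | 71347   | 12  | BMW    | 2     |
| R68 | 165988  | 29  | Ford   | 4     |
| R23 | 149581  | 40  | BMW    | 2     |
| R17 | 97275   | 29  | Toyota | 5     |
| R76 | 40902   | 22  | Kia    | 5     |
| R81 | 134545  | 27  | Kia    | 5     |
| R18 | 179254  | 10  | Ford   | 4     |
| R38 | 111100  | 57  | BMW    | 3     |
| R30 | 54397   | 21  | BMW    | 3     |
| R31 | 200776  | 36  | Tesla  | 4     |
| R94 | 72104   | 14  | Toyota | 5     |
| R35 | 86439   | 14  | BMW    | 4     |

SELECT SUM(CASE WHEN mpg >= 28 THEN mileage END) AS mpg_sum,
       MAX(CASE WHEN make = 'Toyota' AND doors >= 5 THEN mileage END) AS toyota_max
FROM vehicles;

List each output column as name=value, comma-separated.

[mpg_sum: mpg >= 28]
vin=R39: ✓ → 181122
vin=R91: ✗
vin=R68: ✓ → 165988
vin=R23: ✓ → 149581
vin=R17: ✓ → 97275
vin=R76: ✗
vin=R81: ✗
vin=R18: ✗
vin=R38: ✓ → 111100
vin=R30: ✗
vin=R31: ✓ → 200776
vin=R94: ✗
vin=R35: ✗
mpg_sum = 181122 + 165988 + 149581 + 97275 + 111100 + 200776 = 905842
—
[toyota_max: make = 'Toyota' AND doors >= 5]
vin=R39: ✗
vin=R91: ✗
vin=R68: ✗
vin=R23: ✗
vin=R17: ✓ → 97275
vin=R76: ✗
vin=R81: ✗
vin=R18: ✗
vin=R38: ✗
vin=R30: ✗
vin=R31: ✗
vin=R94: ✓ → 72104
vin=R35: ✗
toyota_max = MAX(97275, 72104) = 97275

mpg_sum=905842, toyota_max=97275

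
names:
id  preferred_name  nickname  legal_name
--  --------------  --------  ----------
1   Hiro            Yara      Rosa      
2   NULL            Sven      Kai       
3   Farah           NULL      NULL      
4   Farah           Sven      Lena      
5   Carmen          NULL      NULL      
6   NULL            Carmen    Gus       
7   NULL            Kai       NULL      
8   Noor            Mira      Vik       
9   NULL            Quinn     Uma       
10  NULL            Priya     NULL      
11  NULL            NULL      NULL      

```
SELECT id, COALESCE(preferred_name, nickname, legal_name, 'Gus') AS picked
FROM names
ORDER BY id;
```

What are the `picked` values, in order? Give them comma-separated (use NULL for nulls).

id=1: preferred_name=Hiro → Hiro
id=2: preferred_name=NULL, nickname=Sven → Sven
id=3: preferred_name=Farah → Farah
id=4: preferred_name=Farah → Farah
id=5: preferred_name=Carmen → Carmen
id=6: preferred_name=NULL, nickname=Carmen → Carmen
id=7: preferred_name=NULL, nickname=Kai → Kai
id=8: preferred_name=Noor → Noor
id=9: preferred_name=NULL, nickname=Quinn → Quinn
id=10: preferred_name=NULL, nickname=Priya → Priya
id=11: preferred_name=NULL, nickname=NULL, legal_name=NULL, → literal Gus → Gus

Hiro, Sven, Farah, Farah, Carmen, Carmen, Kai, Noor, Quinn, Priya, Gus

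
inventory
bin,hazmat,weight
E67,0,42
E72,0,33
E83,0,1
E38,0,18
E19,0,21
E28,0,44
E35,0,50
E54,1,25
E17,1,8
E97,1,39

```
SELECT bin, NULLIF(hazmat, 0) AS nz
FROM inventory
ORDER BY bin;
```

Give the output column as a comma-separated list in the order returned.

1, NULL, NULL, NULL, NULL, 1, NULL, NULL, NULL, 1

bin=E17: hazmat=1 vs 0: differ → 1
bin=E19: hazmat=0 vs 0: equal → NULL
bin=E28: hazmat=0 vs 0: equal → NULL
bin=E35: hazmat=0 vs 0: equal → NULL
bin=E38: hazmat=0 vs 0: equal → NULL
bin=E54: hazmat=1 vs 0: differ → 1
bin=E67: hazmat=0 vs 0: equal → NULL
bin=E72: hazmat=0 vs 0: equal → NULL
bin=E83: hazmat=0 vs 0: equal → NULL
bin=E97: hazmat=1 vs 0: differ → 1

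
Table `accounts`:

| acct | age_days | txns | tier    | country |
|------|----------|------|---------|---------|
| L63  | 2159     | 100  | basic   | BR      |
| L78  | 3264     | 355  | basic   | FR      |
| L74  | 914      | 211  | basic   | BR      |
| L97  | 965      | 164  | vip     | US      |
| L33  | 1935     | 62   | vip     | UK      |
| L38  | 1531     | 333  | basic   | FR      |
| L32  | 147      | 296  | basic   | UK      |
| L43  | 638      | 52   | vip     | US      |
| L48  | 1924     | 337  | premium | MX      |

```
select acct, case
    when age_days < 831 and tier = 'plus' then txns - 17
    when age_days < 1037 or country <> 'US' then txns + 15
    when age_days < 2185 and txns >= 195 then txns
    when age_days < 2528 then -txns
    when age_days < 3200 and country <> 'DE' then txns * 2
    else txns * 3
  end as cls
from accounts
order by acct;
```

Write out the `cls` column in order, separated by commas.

311, 77, 348, 67, 352, 115, 226, 370, 179

acct=L32: age_days < 1037 or country <> 'US' → 311
acct=L33: age_days < 1037 or country <> 'US' → 77
acct=L38: age_days < 1037 or country <> 'US' → 348
acct=L43: age_days < 1037 or country <> 'US' → 67
acct=L48: age_days < 1037 or country <> 'US' → 352
acct=L63: age_days < 1037 or country <> 'US' → 115
acct=L74: age_days < 1037 or country <> 'US' → 226
acct=L78: age_days < 1037 or country <> 'US' → 370
acct=L97: age_days < 1037 or country <> 'US' → 179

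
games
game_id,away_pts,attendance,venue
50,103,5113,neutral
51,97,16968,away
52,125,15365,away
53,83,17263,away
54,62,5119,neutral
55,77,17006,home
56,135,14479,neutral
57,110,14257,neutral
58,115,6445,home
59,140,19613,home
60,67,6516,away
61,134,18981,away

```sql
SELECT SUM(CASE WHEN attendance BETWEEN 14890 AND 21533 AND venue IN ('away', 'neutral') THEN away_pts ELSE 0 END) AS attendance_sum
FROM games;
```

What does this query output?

439

game_id=50: ✗
game_id=51: ✓ → 97
game_id=52: ✓ → 125
game_id=53: ✓ → 83
game_id=54: ✗
game_id=55: ✗
game_id=56: ✗
game_id=57: ✗
game_id=58: ✗
game_id=59: ✗
game_id=60: ✗
game_id=61: ✓ → 134
attendance_sum = 97 + 125 + 83 + 134 = 439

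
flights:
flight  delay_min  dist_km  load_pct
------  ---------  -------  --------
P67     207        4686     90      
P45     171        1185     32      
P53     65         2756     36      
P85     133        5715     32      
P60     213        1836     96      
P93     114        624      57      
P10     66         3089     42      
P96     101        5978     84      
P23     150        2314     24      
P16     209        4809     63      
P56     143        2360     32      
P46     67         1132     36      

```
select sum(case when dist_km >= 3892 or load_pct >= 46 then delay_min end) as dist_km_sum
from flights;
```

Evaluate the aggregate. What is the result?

flight=P67: ✓ → 207
flight=P45: ✗
flight=P53: ✗
flight=P85: ✓ → 133
flight=P60: ✓ → 213
flight=P93: ✓ → 114
flight=P10: ✗
flight=P96: ✓ → 101
flight=P23: ✗
flight=P16: ✓ → 209
flight=P56: ✗
flight=P46: ✗
dist_km_sum = 207 + 133 + 213 + 114 + 101 + 209 = 977

977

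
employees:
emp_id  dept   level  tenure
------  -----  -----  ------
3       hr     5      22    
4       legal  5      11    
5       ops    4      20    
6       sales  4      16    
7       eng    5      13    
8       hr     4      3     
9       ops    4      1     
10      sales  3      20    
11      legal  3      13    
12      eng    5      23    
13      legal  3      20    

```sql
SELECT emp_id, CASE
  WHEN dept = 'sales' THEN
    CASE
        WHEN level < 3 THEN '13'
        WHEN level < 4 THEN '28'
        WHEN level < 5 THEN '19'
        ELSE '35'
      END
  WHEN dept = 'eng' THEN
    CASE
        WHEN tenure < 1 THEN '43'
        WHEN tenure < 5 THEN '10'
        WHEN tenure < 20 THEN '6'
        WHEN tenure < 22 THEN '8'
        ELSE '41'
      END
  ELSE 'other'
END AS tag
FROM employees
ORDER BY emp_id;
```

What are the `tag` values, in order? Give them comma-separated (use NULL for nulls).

emp_id=3: dept='hr' → outer ELSE → other
emp_id=4: dept='legal' → outer ELSE → other
emp_id=5: dept='ops' → outer ELSE → other
emp_id=6: dept='sales' → inner[level < 5] → 19
emp_id=7: dept='eng' → inner[tenure < 20] → 6
emp_id=8: dept='hr' → outer ELSE → other
emp_id=9: dept='ops' → outer ELSE → other
emp_id=10: dept='sales' → inner[level < 4] → 28
emp_id=11: dept='legal' → outer ELSE → other
emp_id=12: dept='eng' → inner[ELSE] → 41
emp_id=13: dept='legal' → outer ELSE → other

other, other, other, 19, 6, other, other, 28, other, 41, other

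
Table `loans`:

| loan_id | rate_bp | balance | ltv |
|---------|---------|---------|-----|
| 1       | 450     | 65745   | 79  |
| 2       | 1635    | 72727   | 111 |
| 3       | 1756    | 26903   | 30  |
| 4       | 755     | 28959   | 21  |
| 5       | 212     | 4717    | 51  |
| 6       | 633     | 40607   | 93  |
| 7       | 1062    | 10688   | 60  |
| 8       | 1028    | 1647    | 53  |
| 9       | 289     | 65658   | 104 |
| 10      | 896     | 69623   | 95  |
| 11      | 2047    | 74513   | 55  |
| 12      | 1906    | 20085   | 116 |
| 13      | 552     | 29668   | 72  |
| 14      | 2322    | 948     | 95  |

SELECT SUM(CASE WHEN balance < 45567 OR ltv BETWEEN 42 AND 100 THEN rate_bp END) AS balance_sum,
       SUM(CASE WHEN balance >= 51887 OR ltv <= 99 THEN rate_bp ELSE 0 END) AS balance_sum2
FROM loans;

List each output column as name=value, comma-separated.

balance_sum=13619, balance_sum2=13637

[balance_sum: balance < 45567 OR ltv BETWEEN 42 AND 100]
loan_id=1: ✓ → 450
loan_id=2: ✗
loan_id=3: ✓ → 1756
loan_id=4: ✓ → 755
loan_id=5: ✓ → 212
loan_id=6: ✓ → 633
loan_id=7: ✓ → 1062
loan_id=8: ✓ → 1028
loan_id=9: ✗
loan_id=10: ✓ → 896
loan_id=11: ✓ → 2047
loan_id=12: ✓ → 1906
loan_id=13: ✓ → 552
loan_id=14: ✓ → 2322
balance_sum = 450 + 1756 + 755 + 212 + 633 + 1062 + 1028 + 896 + 2047 + 1906 + 552 + 2322 = 13619
—
[balance_sum2: balance >= 51887 OR ltv <= 99]
loan_id=1: ✓ → 450
loan_id=2: ✓ → 1635
loan_id=3: ✓ → 1756
loan_id=4: ✓ → 755
loan_id=5: ✓ → 212
loan_id=6: ✓ → 633
loan_id=7: ✓ → 1062
loan_id=8: ✓ → 1028
loan_id=9: ✓ → 289
loan_id=10: ✓ → 896
loan_id=11: ✓ → 2047
loan_id=12: ✗
loan_id=13: ✓ → 552
loan_id=14: ✓ → 2322
balance_sum2 = 450 + 1635 + 1756 + 755 + 212 + 633 + 1062 + 1028 + 289 + 896 + 2047 + 552 + 2322 = 13637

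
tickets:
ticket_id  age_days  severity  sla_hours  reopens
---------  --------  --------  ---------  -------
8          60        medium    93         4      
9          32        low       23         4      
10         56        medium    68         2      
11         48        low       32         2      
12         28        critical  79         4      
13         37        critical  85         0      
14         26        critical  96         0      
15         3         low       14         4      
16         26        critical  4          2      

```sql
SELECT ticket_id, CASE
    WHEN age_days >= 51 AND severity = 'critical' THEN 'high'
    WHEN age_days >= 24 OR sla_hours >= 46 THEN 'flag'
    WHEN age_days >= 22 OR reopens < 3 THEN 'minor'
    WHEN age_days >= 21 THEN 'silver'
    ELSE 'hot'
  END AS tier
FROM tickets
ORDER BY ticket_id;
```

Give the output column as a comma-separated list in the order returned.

flag, flag, flag, flag, flag, flag, flag, hot, flag

ticket_id=8: age_days >= 24 OR sla_hours >= 46 → flag
ticket_id=9: age_days >= 24 OR sla_hours >= 46 → flag
ticket_id=10: age_days >= 24 OR sla_hours >= 46 → flag
ticket_id=11: age_days >= 24 OR sla_hours >= 46 → flag
ticket_id=12: age_days >= 24 OR sla_hours >= 46 → flag
ticket_id=13: age_days >= 24 OR sla_hours >= 46 → flag
ticket_id=14: age_days >= 24 OR sla_hours >= 46 → flag
ticket_id=15: ELSE → hot
ticket_id=16: age_days >= 24 OR sla_hours >= 46 → flag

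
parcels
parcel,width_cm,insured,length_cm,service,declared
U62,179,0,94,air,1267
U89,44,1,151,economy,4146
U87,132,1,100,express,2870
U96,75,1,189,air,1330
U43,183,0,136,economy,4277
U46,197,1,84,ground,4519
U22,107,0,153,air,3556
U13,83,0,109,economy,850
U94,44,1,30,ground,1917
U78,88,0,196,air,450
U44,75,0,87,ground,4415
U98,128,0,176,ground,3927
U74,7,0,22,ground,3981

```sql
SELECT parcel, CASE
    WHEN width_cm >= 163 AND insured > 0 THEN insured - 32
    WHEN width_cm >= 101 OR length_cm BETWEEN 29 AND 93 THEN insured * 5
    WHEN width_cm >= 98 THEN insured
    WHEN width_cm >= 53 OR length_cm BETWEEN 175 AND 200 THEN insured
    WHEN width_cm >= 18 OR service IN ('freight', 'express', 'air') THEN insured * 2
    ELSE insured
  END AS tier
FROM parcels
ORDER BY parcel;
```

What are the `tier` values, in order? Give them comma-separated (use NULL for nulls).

0, 0, 0, 0, -31, 0, 0, 0, 5, 2, 5, 1, 0

parcel=U13: width_cm >= 53 OR length_cm BETWEEN 175 AND 200 → 0
parcel=U22: width_cm >= 101 OR length_cm BETWEEN 29 AND 93 → 0
parcel=U43: width_cm >= 101 OR length_cm BETWEEN 29 AND 93 → 0
parcel=U44: width_cm >= 101 OR length_cm BETWEEN 29 AND 93 → 0
parcel=U46: width_cm >= 163 AND insured > 0 → -31
parcel=U62: width_cm >= 101 OR length_cm BETWEEN 29 AND 93 → 0
parcel=U74: ELSE → 0
parcel=U78: width_cm >= 53 OR length_cm BETWEEN 175 AND 200 → 0
parcel=U87: width_cm >= 101 OR length_cm BETWEEN 29 AND 93 → 5
parcel=U89: width_cm >= 18 OR service IN ('freight', 'express', 'air') → 2
parcel=U94: width_cm >= 101 OR length_cm BETWEEN 29 AND 93 → 5
parcel=U96: width_cm >= 53 OR length_cm BETWEEN 175 AND 200 → 1
parcel=U98: width_cm >= 101 OR length_cm BETWEEN 29 AND 93 → 0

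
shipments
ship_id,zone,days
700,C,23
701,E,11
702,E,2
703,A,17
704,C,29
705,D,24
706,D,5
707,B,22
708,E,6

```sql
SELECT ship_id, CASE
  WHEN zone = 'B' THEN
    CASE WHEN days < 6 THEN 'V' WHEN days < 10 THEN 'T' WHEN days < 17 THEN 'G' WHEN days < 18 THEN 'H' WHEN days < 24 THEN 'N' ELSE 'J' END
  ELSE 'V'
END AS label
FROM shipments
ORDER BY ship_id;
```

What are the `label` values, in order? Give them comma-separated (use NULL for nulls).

V, V, V, V, V, V, V, N, V

ship_id=700: zone='C' → outer ELSE → V
ship_id=701: zone='E' → outer ELSE → V
ship_id=702: zone='E' → outer ELSE → V
ship_id=703: zone='A' → outer ELSE → V
ship_id=704: zone='C' → outer ELSE → V
ship_id=705: zone='D' → outer ELSE → V
ship_id=706: zone='D' → outer ELSE → V
ship_id=707: zone='B' → inner[days < 24] → N
ship_id=708: zone='E' → outer ELSE → V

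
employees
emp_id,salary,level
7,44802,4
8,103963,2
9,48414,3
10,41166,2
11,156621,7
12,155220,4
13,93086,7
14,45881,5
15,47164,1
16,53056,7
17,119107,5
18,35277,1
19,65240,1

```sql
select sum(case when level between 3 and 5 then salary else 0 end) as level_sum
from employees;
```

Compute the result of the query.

413424

emp_id=7: ✓ → 44802
emp_id=8: ✗
emp_id=9: ✓ → 48414
emp_id=10: ✗
emp_id=11: ✗
emp_id=12: ✓ → 155220
emp_id=13: ✗
emp_id=14: ✓ → 45881
emp_id=15: ✗
emp_id=16: ✗
emp_id=17: ✓ → 119107
emp_id=18: ✗
emp_id=19: ✗
level_sum = 44802 + 48414 + 155220 + 45881 + 119107 = 413424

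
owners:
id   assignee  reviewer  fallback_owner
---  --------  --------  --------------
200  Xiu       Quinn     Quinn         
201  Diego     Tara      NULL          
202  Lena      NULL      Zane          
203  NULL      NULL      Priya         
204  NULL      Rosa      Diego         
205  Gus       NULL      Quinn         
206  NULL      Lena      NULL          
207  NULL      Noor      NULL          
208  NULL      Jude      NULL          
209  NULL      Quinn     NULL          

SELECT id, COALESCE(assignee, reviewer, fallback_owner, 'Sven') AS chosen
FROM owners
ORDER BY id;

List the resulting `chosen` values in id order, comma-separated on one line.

id=200: assignee=Xiu → Xiu
id=201: assignee=Diego → Diego
id=202: assignee=Lena → Lena
id=203: assignee=NULL, reviewer=NULL, fallback_owner=Priya → Priya
id=204: assignee=NULL, reviewer=Rosa → Rosa
id=205: assignee=Gus → Gus
id=206: assignee=NULL, reviewer=Lena → Lena
id=207: assignee=NULL, reviewer=Noor → Noor
id=208: assignee=NULL, reviewer=Jude → Jude
id=209: assignee=NULL, reviewer=Quinn → Quinn

Xiu, Diego, Lena, Priya, Rosa, Gus, Lena, Noor, Jude, Quinn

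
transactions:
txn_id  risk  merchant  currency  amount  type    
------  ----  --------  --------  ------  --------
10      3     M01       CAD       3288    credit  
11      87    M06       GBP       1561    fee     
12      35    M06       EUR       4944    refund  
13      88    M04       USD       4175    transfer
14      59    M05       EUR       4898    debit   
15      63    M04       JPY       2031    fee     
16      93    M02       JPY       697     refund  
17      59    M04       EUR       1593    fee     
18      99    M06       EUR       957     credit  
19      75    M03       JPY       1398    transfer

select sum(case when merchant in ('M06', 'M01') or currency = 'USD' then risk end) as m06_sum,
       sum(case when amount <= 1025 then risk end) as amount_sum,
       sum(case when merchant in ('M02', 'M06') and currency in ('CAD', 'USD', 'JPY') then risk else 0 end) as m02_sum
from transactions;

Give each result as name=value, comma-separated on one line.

m06_sum=312, amount_sum=192, m02_sum=93

[m06_sum: merchant in ('M06', 'M01') or currency = 'USD']
txn_id=10: ✓ → 3
txn_id=11: ✓ → 87
txn_id=12: ✓ → 35
txn_id=13: ✓ → 88
txn_id=14: ✗
txn_id=15: ✗
txn_id=16: ✗
txn_id=17: ✗
txn_id=18: ✓ → 99
txn_id=19: ✗
m06_sum = 3 + 87 + 35 + 88 + 99 = 312
—
[amount_sum: amount <= 1025]
txn_id=10: ✗
txn_id=11: ✗
txn_id=12: ✗
txn_id=13: ✗
txn_id=14: ✗
txn_id=15: ✗
txn_id=16: ✓ → 93
txn_id=17: ✗
txn_id=18: ✓ → 99
txn_id=19: ✗
amount_sum = 93 + 99 = 192
—
[m02_sum: merchant in ('M02', 'M06') and currency in ('CAD', 'USD', 'JPY')]
txn_id=10: ✗
txn_id=11: ✗
txn_id=12: ✗
txn_id=13: ✗
txn_id=14: ✗
txn_id=15: ✗
txn_id=16: ✓ → 93
txn_id=17: ✗
txn_id=18: ✗
txn_id=19: ✗
m02_sum = 93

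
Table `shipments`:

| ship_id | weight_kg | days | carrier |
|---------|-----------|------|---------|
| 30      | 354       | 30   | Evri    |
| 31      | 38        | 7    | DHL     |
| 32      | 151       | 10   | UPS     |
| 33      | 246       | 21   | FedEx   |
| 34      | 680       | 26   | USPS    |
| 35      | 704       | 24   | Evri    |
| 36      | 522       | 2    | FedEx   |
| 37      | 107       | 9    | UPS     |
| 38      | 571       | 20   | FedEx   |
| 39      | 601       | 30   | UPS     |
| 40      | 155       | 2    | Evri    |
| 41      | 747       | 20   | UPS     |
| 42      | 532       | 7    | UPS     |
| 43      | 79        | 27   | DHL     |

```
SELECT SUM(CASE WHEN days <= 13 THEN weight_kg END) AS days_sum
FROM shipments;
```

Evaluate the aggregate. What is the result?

1505

ship_id=30: ✗
ship_id=31: ✓ → 38
ship_id=32: ✓ → 151
ship_id=33: ✗
ship_id=34: ✗
ship_id=35: ✗
ship_id=36: ✓ → 522
ship_id=37: ✓ → 107
ship_id=38: ✗
ship_id=39: ✗
ship_id=40: ✓ → 155
ship_id=41: ✗
ship_id=42: ✓ → 532
ship_id=43: ✗
days_sum = 38 + 151 + 522 + 107 + 155 + 532 = 1505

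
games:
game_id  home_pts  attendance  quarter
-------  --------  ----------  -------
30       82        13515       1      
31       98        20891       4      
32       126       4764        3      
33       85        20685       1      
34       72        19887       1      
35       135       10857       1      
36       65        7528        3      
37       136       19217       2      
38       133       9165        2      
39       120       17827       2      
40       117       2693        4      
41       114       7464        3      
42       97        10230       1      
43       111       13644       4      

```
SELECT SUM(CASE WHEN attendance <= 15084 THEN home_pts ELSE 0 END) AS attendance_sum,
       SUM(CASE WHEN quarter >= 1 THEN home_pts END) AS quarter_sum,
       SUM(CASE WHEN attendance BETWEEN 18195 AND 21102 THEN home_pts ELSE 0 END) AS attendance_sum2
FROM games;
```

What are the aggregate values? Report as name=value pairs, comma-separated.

attendance_sum=980, quarter_sum=1491, attendance_sum2=391

[attendance_sum: attendance <= 15084]
game_id=30: ✓ → 82
game_id=31: ✗
game_id=32: ✓ → 126
game_id=33: ✗
game_id=34: ✗
game_id=35: ✓ → 135
game_id=36: ✓ → 65
game_id=37: ✗
game_id=38: ✓ → 133
game_id=39: ✗
game_id=40: ✓ → 117
game_id=41: ✓ → 114
game_id=42: ✓ → 97
game_id=43: ✓ → 111
attendance_sum = 82 + 126 + 135 + 65 + 133 + 117 + 114 + 97 + 111 = 980
—
[quarter_sum: quarter >= 1]
game_id=30: ✓ → 82
game_id=31: ✓ → 98
game_id=32: ✓ → 126
game_id=33: ✓ → 85
game_id=34: ✓ → 72
game_id=35: ✓ → 135
game_id=36: ✓ → 65
game_id=37: ✓ → 136
game_id=38: ✓ → 133
game_id=39: ✓ → 120
game_id=40: ✓ → 117
game_id=41: ✓ → 114
game_id=42: ✓ → 97
game_id=43: ✓ → 111
quarter_sum = 82 + 98 + 126 + 85 + 72 + 135 + 65 + 136 + 133 + 120 + 117 + 114 + 97 + 111 = 1491
—
[attendance_sum2: attendance BETWEEN 18195 AND 21102]
game_id=30: ✗
game_id=31: ✓ → 98
game_id=32: ✗
game_id=33: ✓ → 85
game_id=34: ✓ → 72
game_id=35: ✗
game_id=36: ✗
game_id=37: ✓ → 136
game_id=38: ✗
game_id=39: ✗
game_id=40: ✗
game_id=41: ✗
game_id=42: ✗
game_id=43: ✗
attendance_sum2 = 98 + 85 + 72 + 136 = 391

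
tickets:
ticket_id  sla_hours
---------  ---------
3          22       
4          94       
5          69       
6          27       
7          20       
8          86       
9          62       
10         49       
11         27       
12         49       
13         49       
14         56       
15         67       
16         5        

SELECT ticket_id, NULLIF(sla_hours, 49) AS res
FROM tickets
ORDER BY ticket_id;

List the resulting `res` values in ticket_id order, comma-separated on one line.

ticket_id=3: sla_hours=22 vs 49: differ → 22
ticket_id=4: sla_hours=94 vs 49: differ → 94
ticket_id=5: sla_hours=69 vs 49: differ → 69
ticket_id=6: sla_hours=27 vs 49: differ → 27
ticket_id=7: sla_hours=20 vs 49: differ → 20
ticket_id=8: sla_hours=86 vs 49: differ → 86
ticket_id=9: sla_hours=62 vs 49: differ → 62
ticket_id=10: sla_hours=49 vs 49: equal → NULL
ticket_id=11: sla_hours=27 vs 49: differ → 27
ticket_id=12: sla_hours=49 vs 49: equal → NULL
ticket_id=13: sla_hours=49 vs 49: equal → NULL
ticket_id=14: sla_hours=56 vs 49: differ → 56
ticket_id=15: sla_hours=67 vs 49: differ → 67
ticket_id=16: sla_hours=5 vs 49: differ → 5

22, 94, 69, 27, 20, 86, 62, NULL, 27, NULL, NULL, 56, 67, 5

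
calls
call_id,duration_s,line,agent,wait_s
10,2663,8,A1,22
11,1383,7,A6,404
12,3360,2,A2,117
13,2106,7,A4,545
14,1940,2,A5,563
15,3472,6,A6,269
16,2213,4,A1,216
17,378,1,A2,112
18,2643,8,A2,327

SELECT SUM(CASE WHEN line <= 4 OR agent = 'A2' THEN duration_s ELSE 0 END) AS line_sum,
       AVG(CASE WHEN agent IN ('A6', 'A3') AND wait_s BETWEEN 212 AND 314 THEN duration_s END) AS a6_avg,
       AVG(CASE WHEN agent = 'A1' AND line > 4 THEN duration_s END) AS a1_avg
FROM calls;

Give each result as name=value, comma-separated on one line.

[line_sum: line <= 4 OR agent = 'A2']
call_id=10: ✗
call_id=11: ✗
call_id=12: ✓ → 3360
call_id=13: ✗
call_id=14: ✓ → 1940
call_id=15: ✗
call_id=16: ✓ → 2213
call_id=17: ✓ → 378
call_id=18: ✓ → 2643
line_sum = 3360 + 1940 + 2213 + 378 + 2643 = 10534
—
[a6_avg: agent IN ('A6', 'A3') AND wait_s BETWEEN 212 AND 314]
call_id=10: ✗
call_id=11: ✗
call_id=12: ✗
call_id=13: ✗
call_id=14: ✗
call_id=15: ✓ → 3472
call_id=16: ✗
call_id=17: ✗
call_id=18: ✗
a6_avg = 3472
—
[a1_avg: agent = 'A1' AND line > 4]
call_id=10: ✓ → 2663
call_id=11: ✗
call_id=12: ✗
call_id=13: ✗
call_id=14: ✗
call_id=15: ✗
call_id=16: ✗
call_id=17: ✗
call_id=18: ✗
a1_avg = 2663

line_sum=10534, a6_avg=3472, a1_avg=2663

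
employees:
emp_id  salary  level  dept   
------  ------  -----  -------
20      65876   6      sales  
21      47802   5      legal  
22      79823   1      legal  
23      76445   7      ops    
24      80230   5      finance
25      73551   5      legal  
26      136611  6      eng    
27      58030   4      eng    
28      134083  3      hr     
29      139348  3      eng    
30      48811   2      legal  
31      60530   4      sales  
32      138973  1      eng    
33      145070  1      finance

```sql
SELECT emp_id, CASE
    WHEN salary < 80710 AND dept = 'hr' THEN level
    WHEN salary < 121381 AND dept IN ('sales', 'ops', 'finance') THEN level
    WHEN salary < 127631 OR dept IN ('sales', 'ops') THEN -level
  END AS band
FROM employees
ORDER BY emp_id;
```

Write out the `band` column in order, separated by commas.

6, -5, -1, 7, 5, -5, NULL, -4, NULL, NULL, -2, 4, NULL, NULL

emp_id=20: salary < 121381 AND dept IN ('sales', 'ops', 'finance') → 6
emp_id=21: salary < 127631 OR dept IN ('sales', 'ops') → -5
emp_id=22: salary < 127631 OR dept IN ('sales', 'ops') → -1
emp_id=23: salary < 121381 AND dept IN ('sales', 'ops', 'finance') → 7
emp_id=24: salary < 121381 AND dept IN ('sales', 'ops', 'finance') → 5
emp_id=25: salary < 127631 OR dept IN ('sales', 'ops') → -5
emp_id=26: (no match → NULL) → NULL
emp_id=27: salary < 127631 OR dept IN ('sales', 'ops') → -4
emp_id=28: (no match → NULL) → NULL
emp_id=29: (no match → NULL) → NULL
emp_id=30: salary < 127631 OR dept IN ('sales', 'ops') → -2
emp_id=31: salary < 121381 AND dept IN ('sales', 'ops', 'finance') → 4
emp_id=32: (no match → NULL) → NULL
emp_id=33: (no match → NULL) → NULL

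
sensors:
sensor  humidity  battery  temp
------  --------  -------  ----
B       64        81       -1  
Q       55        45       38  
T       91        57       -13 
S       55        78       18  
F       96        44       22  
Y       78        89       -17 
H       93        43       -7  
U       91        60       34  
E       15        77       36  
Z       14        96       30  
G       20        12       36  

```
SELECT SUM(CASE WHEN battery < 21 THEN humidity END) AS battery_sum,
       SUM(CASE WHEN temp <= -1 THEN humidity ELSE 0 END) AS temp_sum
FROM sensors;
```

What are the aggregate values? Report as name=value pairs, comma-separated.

[battery_sum: battery < 21]
sensor=B: ✗
sensor=Q: ✗
sensor=T: ✗
sensor=S: ✗
sensor=F: ✗
sensor=Y: ✗
sensor=H: ✗
sensor=U: ✗
sensor=E: ✗
sensor=Z: ✗
sensor=G: ✓ → 20
battery_sum = 20
—
[temp_sum: temp <= -1]
sensor=B: ✓ → 64
sensor=Q: ✗
sensor=T: ✓ → 91
sensor=S: ✗
sensor=F: ✗
sensor=Y: ✓ → 78
sensor=H: ✓ → 93
sensor=U: ✗
sensor=E: ✗
sensor=Z: ✗
sensor=G: ✗
temp_sum = 64 + 91 + 78 + 93 = 326

battery_sum=20, temp_sum=326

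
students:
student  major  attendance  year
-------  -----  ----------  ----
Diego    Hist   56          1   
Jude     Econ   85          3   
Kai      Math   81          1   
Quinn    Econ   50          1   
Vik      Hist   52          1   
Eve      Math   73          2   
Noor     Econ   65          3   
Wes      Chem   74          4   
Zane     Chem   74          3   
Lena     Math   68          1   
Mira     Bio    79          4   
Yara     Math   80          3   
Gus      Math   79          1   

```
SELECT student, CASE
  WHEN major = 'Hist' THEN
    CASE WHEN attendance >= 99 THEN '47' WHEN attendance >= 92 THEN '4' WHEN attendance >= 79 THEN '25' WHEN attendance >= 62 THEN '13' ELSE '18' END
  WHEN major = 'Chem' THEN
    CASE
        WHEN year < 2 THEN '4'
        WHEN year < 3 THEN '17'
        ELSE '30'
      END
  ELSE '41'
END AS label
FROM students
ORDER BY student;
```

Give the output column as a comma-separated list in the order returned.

student=Diego: major='Hist' → inner[ELSE] → 18
student=Eve: major='Math' → outer ELSE → 41
student=Gus: major='Math' → outer ELSE → 41
student=Jude: major='Econ' → outer ELSE → 41
student=Kai: major='Math' → outer ELSE → 41
student=Lena: major='Math' → outer ELSE → 41
student=Mira: major='Bio' → outer ELSE → 41
student=Noor: major='Econ' → outer ELSE → 41
student=Quinn: major='Econ' → outer ELSE → 41
student=Vik: major='Hist' → inner[ELSE] → 18
student=Wes: major='Chem' → inner[ELSE] → 30
student=Yara: major='Math' → outer ELSE → 41
student=Zane: major='Chem' → inner[ELSE] → 30

18, 41, 41, 41, 41, 41, 41, 41, 41, 18, 30, 41, 30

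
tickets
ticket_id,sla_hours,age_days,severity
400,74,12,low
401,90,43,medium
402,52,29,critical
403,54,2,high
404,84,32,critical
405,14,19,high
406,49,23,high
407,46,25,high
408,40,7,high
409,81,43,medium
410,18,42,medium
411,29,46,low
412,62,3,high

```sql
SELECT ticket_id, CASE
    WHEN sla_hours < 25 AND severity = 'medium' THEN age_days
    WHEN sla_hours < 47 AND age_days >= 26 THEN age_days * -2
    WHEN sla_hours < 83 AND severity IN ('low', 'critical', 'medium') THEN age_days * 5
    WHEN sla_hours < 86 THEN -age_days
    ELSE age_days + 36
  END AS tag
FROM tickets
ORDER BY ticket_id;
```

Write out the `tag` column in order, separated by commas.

ticket_id=400: sla_hours < 83 AND severity IN ('low', 'critical', 'medium') → 60
ticket_id=401: ELSE → 79
ticket_id=402: sla_hours < 83 AND severity IN ('low', 'critical', 'medium') → 145
ticket_id=403: sla_hours < 86 → -2
ticket_id=404: sla_hours < 86 → -32
ticket_id=405: sla_hours < 86 → -19
ticket_id=406: sla_hours < 86 → -23
ticket_id=407: sla_hours < 86 → -25
ticket_id=408: sla_hours < 86 → -7
ticket_id=409: sla_hours < 83 AND severity IN ('low', 'critical', 'medium') → 215
ticket_id=410: sla_hours < 25 AND severity = 'medium' → 42
ticket_id=411: sla_hours < 47 AND age_days >= 26 → -92
ticket_id=412: sla_hours < 86 → -3

60, 79, 145, -2, -32, -19, -23, -25, -7, 215, 42, -92, -3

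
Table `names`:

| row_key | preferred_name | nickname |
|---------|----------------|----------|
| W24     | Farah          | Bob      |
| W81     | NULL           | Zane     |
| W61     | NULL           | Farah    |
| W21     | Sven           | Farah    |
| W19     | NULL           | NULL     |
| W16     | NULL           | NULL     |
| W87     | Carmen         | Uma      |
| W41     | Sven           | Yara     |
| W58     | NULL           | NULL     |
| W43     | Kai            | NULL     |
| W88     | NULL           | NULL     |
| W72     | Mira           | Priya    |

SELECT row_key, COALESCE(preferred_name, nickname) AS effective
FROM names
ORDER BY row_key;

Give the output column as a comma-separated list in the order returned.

NULL, NULL, Sven, Farah, Sven, Kai, NULL, Farah, Mira, Zane, Carmen, NULL

row_key=W16: preferred_name=NULL, nickname=NULL (all NULL) → NULL
row_key=W19: preferred_name=NULL, nickname=NULL (all NULL) → NULL
row_key=W21: preferred_name=Sven → Sven
row_key=W24: preferred_name=Farah → Farah
row_key=W41: preferred_name=Sven → Sven
row_key=W43: preferred_name=Kai → Kai
row_key=W58: preferred_name=NULL, nickname=NULL (all NULL) → NULL
row_key=W61: preferred_name=NULL, nickname=Farah → Farah
row_key=W72: preferred_name=Mira → Mira
row_key=W81: preferred_name=NULL, nickname=Zane → Zane
row_key=W87: preferred_name=Carmen → Carmen
row_key=W88: preferred_name=NULL, nickname=NULL (all NULL) → NULL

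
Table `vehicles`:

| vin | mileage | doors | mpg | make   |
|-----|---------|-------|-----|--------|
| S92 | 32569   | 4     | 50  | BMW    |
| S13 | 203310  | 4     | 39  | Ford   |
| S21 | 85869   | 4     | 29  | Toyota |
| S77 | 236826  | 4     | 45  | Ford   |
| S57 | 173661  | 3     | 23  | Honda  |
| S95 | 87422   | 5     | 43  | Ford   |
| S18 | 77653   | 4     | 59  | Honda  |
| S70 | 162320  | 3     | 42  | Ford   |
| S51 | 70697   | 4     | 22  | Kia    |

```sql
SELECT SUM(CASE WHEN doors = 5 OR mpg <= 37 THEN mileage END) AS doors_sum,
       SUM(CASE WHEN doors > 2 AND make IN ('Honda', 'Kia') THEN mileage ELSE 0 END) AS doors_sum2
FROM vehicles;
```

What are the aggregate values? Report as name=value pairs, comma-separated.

doors_sum=417649, doors_sum2=322011

[doors_sum: doors = 5 OR mpg <= 37]
vin=S92: ✗
vin=S13: ✗
vin=S21: ✓ → 85869
vin=S77: ✗
vin=S57: ✓ → 173661
vin=S95: ✓ → 87422
vin=S18: ✗
vin=S70: ✗
vin=S51: ✓ → 70697
doors_sum = 85869 + 173661 + 87422 + 70697 = 417649
—
[doors_sum2: doors > 2 AND make IN ('Honda', 'Kia')]
vin=S92: ✗
vin=S13: ✗
vin=S21: ✗
vin=S77: ✗
vin=S57: ✓ → 173661
vin=S95: ✗
vin=S18: ✓ → 77653
vin=S70: ✗
vin=S51: ✓ → 70697
doors_sum2 = 173661 + 77653 + 70697 = 322011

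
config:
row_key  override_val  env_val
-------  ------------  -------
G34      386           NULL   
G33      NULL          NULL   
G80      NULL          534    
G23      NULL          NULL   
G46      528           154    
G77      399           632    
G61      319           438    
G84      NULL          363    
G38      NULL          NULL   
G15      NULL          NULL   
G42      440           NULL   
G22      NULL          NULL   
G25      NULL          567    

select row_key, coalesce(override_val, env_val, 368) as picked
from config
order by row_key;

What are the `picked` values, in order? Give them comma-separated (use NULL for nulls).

368, 368, 368, 567, 368, 386, 368, 440, 528, 319, 399, 534, 363

row_key=G15: override_val=NULL, env_val=NULL, → literal 368 → 368
row_key=G22: override_val=NULL, env_val=NULL, → literal 368 → 368
row_key=G23: override_val=NULL, env_val=NULL, → literal 368 → 368
row_key=G25: override_val=NULL, env_val=567 → 567
row_key=G33: override_val=NULL, env_val=NULL, → literal 368 → 368
row_key=G34: override_val=386 → 386
row_key=G38: override_val=NULL, env_val=NULL, → literal 368 → 368
row_key=G42: override_val=440 → 440
row_key=G46: override_val=528 → 528
row_key=G61: override_val=319 → 319
row_key=G77: override_val=399 → 399
row_key=G80: override_val=NULL, env_val=534 → 534
row_key=G84: override_val=NULL, env_val=363 → 363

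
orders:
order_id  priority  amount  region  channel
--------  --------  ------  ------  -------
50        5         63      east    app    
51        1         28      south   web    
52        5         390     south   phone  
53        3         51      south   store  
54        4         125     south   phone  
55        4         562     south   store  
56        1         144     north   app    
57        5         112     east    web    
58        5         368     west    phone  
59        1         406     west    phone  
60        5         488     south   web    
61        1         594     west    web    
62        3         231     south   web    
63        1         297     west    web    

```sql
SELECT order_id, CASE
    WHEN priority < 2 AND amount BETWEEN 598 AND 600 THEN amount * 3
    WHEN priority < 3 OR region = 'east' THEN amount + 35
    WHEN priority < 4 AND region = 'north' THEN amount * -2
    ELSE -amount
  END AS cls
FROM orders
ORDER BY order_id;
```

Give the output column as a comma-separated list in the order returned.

order_id=50: priority < 3 OR region = 'east' → 98
order_id=51: priority < 3 OR region = 'east' → 63
order_id=52: ELSE → -390
order_id=53: ELSE → -51
order_id=54: ELSE → -125
order_id=55: ELSE → -562
order_id=56: priority < 3 OR region = 'east' → 179
order_id=57: priority < 3 OR region = 'east' → 147
order_id=58: ELSE → -368
order_id=59: priority < 3 OR region = 'east' → 441
order_id=60: ELSE → -488
order_id=61: priority < 3 OR region = 'east' → 629
order_id=62: ELSE → -231
order_id=63: priority < 3 OR region = 'east' → 332

98, 63, -390, -51, -125, -562, 179, 147, -368, 441, -488, 629, -231, 332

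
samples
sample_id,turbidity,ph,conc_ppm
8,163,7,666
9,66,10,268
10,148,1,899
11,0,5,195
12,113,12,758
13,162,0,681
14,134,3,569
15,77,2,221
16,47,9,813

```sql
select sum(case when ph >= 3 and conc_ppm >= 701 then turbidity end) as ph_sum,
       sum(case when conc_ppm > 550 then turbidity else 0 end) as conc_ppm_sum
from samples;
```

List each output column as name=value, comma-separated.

ph_sum=160, conc_ppm_sum=767

[ph_sum: ph >= 3 and conc_ppm >= 701]
sample_id=8: ✗
sample_id=9: ✗
sample_id=10: ✗
sample_id=11: ✗
sample_id=12: ✓ → 113
sample_id=13: ✗
sample_id=14: ✗
sample_id=15: ✗
sample_id=16: ✓ → 47
ph_sum = 113 + 47 = 160
—
[conc_ppm_sum: conc_ppm > 550]
sample_id=8: ✓ → 163
sample_id=9: ✗
sample_id=10: ✓ → 148
sample_id=11: ✗
sample_id=12: ✓ → 113
sample_id=13: ✓ → 162
sample_id=14: ✓ → 134
sample_id=15: ✗
sample_id=16: ✓ → 47
conc_ppm_sum = 163 + 148 + 113 + 162 + 134 + 47 = 767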